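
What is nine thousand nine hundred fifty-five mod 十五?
Convert nine thousand nine hundred fifty-five (English words) → 9×1000 + 9×100 + 55 = 9955 (decimal)
Convert 十五 (Chinese numeral) → 1×10 + 5 = 15 (decimal)
Compute 9955 mod 15 = 10
10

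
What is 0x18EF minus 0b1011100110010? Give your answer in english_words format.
Convert 0x18EF (hexadecimal) → 1×4096 + 8×256 + 14×16 + 15 = 6383 (decimal)
Convert 0b1011100110010 (binary) → 4096 + 1024 + 512 + 256 + 32 + 16 + 2 = 5938 (decimal)
Compute 6383 - 5938 = 445
Convert 445 (decimal) → 445 = 4×100 + 45 → four hundred forty-five (English words)
four hundred forty-five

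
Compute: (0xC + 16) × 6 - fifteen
Convert 0xC (hexadecimal) → 12 (decimal)
Convert fifteen (English words) → 15 (decimal)
Expression in decimal: (12 + 16) × 6 - 15
Parentheses first: 12 + 16 = 28
Multiply: 28 × 6 = 168
Subtract: 168 - 15 = 153
153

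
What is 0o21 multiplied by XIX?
Convert 0o21 (octal) → 2×8 + 1 = 17 (decimal)
Convert XIX (Roman numeral) → 10 + 9 = 19 (decimal)
Compute 17 × 19 = 323
323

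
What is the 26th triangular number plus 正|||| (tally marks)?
The 26th triangular number = 26×27/2 = 351
Convert 正|||| (tally marks) → 5 + 4 = 9 (decimal)
Compute 351 + 9 = 360
360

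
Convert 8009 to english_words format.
Convert 8009 (decimal) → 8009 = 8×1000 + 9 → eight thousand nine (English words)
eight thousand nine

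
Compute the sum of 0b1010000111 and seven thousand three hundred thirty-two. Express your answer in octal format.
Convert 0b1010000111 (binary) → 512 + 128 + 4 + 2 + 1 = 647 (decimal)
Convert seven thousand three hundred thirty-two (English words) → 7×1000 + 3×100 + 32 = 7332 (decimal)
Compute 647 + 7332 = 7979
Convert 7979 (decimal) → 7979 = 1×4096 + 7×512 + 4×64 + 5×8 + 3 → 0o17453 (octal)
0o17453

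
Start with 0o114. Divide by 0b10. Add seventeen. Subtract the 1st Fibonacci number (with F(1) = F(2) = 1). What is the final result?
Convert 0o114 (octal) → 1×64 + 1×8 + 4 = 76 (decimal)
Start: 76
Convert 0b10 (binary) → 2 (decimal)
76 ÷ 2 = 38
Convert seventeen (English words) → 17 (decimal)
38 + 17 = 55
Convert the 1st Fibonacci number (with F(1) = F(2) = 1) (Fibonacci index) → 1 (decimal)
55 - 1 = 54
54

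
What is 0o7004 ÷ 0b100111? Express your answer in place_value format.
Convert 0o7004 (octal) → 7×512 + 4 = 3588 (decimal)
Convert 0b100111 (binary) → 32 + 4 + 2 + 1 = 39 (decimal)
Compute 3588 ÷ 39 = 92
Convert 92 (decimal) → 92 = 9×10 + 2 → 9 tens, 2 ones (place-value notation)
9 tens, 2 ones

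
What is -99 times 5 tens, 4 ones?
Convert 5 tens, 4 ones (place-value notation) → 5×10 + 4 = 54 (decimal)
Compute -99 × 54 = -5346
-5346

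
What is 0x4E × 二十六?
Convert 0x4E (hexadecimal) → 4×16 + 14 = 78 (decimal)
Convert 二十六 (Chinese numeral) → 2×10 + 6 = 26 (decimal)
Compute 78 × 26 = 2028
2028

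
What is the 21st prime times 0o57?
Convert the 21st prime (prime index) → 73 (decimal)
Convert 0o57 (octal) → 5×8 + 7 = 47 (decimal)
Compute 73 × 47 = 3431
3431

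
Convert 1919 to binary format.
Convert 1919 (decimal) → 1919 = 1024 + 512 + 256 + 64 + 32 + 16 + 8 + 4 + 2 + 1 → 0b11101111111 (binary)
0b11101111111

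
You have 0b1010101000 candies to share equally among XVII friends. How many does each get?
Convert 0b1010101000 (binary) → 512 + 128 + 32 + 8 = 680 (decimal)
Convert XVII (Roman numeral) → 10 + 5 + 1 + 1 = 17 (decimal)
Compute 680 ÷ 17 = 40
40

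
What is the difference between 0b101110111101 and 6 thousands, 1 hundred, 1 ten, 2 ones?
Convert 0b101110111101 (binary) → 2048 + 512 + 256 + 128 + 32 + 16 + 8 + 4 + 1 = 3005 (decimal)
Convert 6 thousands, 1 hundred, 1 ten, 2 ones (place-value notation) → 6×1000 + 1×100 + 1×10 + 2 = 6112 (decimal)
Difference: |3005 - 6112| = 3107
3107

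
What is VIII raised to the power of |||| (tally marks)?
Convert VIII (Roman numeral) → 5 + 1 + 1 + 1 = 8 (decimal)
Convert |||| (tally marks) → 4 (decimal)
Compute 8 ^ 4 = 4096
4096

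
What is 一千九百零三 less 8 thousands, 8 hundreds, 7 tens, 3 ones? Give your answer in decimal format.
Convert 一千九百零三 (Chinese numeral) → 1×1000 + 9×100 + 3 = 1903 (decimal)
Convert 8 thousands, 8 hundreds, 7 tens, 3 ones (place-value notation) → 8×1000 + 8×100 + 7×10 + 3 = 8873 (decimal)
Compute 1903 - 8873 = -6970
-6970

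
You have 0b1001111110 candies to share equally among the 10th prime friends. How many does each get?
Convert 0b1001111110 (binary) → 512 + 64 + 32 + 16 + 8 + 4 + 2 = 638 (decimal)
Convert the 10th prime (prime index) → 29 (decimal)
Compute 638 ÷ 29 = 22
22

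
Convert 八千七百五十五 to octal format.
Convert 八千七百五十五 (Chinese numeral) → 8×1000 + 7×100 + 5×10 + 5 = 8755 (decimal)
Convert 8755 (decimal) → 8755 = 2×4096 + 1×512 + 6×8 + 3 → 0o21063 (octal)
0o21063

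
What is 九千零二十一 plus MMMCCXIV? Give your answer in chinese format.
Convert 九千零二十一 (Chinese numeral) → 9×1000 + 2×10 + 1 = 9021 (decimal)
Convert MMMCCXIV (Roman numeral) → 1000 + 1000 + 1000 + 100 + 100 + 10 + 4 = 3214 (decimal)
Compute 9021 + 3214 = 12235
Convert 12235 (decimal) → 12235 = 1×10000 + 2×1000 + 2×100 + 3×10 + 5 → 一万二千二百三十五 (Chinese numeral)
一万二千二百三十五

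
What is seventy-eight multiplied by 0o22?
Convert seventy-eight (English words) → 78 (decimal)
Convert 0o22 (octal) → 2×8 + 2 = 18 (decimal)
Compute 78 × 18 = 1404
1404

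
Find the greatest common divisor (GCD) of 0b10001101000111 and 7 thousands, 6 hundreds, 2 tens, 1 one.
Convert 0b10001101000111 (binary) → 8192 + 512 + 256 + 64 + 4 + 2 + 1 = 9031 (decimal)
Convert 7 thousands, 6 hundreds, 2 tens, 1 one (place-value notation) → 7×1000 + 6×100 + 2×10 + 1 = 7621 (decimal)
Compute gcd(9031, 7621) = 1
1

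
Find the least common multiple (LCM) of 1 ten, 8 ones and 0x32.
Convert 1 ten, 8 ones (place-value notation) → 1×10 + 8 = 18 (decimal)
Convert 0x32 (hexadecimal) → 3×16 + 2 = 50 (decimal)
Compute lcm(18, 50) = 450
450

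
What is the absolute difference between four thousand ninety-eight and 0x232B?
Convert four thousand ninety-eight (English words) → 4×1000 + 98 = 4098 (decimal)
Convert 0x232B (hexadecimal) → 2×4096 + 3×256 + 2×16 + 11 = 9003 (decimal)
Compute |4098 - 9003| = 4905
4905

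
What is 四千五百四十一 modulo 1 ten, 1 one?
Convert 四千五百四十一 (Chinese numeral) → 4×1000 + 5×100 + 4×10 + 1 = 4541 (decimal)
Convert 1 ten, 1 one (place-value notation) → 1×10 + 1 = 11 (decimal)
Compute 4541 mod 11 = 9
9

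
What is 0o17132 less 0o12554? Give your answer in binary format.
Convert 0o17132 (octal) → 1×4096 + 7×512 + 1×64 + 3×8 + 2 = 7770 (decimal)
Convert 0o12554 (octal) → 1×4096 + 2×512 + 5×64 + 5×8 + 4 = 5484 (decimal)
Compute 7770 - 5484 = 2286
Convert 2286 (decimal) → 2286 = 2048 + 128 + 64 + 32 + 8 + 4 + 2 → 0b100011101110 (binary)
0b100011101110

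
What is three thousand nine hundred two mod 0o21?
Convert three thousand nine hundred two (English words) → 3×1000 + 9×100 + 2 = 3902 (decimal)
Convert 0o21 (octal) → 2×8 + 1 = 17 (decimal)
Compute 3902 mod 17 = 9
9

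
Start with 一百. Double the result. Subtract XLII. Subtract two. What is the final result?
Convert 一百 (Chinese numeral) → 1×100 = 100 (decimal)
Start: 100
100 × 2 = 200
Convert XLII (Roman numeral) → 40 + 1 + 1 = 42 (decimal)
200 - 42 = 158
Convert two (English words) → 2 (decimal)
158 - 2 = 156
156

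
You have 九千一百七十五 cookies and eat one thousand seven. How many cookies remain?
Convert 九千一百七十五 (Chinese numeral) → 9×1000 + 1×100 + 7×10 + 5 = 9175 (decimal)
Convert one thousand seven (English words) → 1×1000 + 7 = 1007 (decimal)
Compute 9175 - 1007 = 8168
8168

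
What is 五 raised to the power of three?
Convert 五 (Chinese numeral) → 5 (decimal)
Convert three (English words) → 3 (decimal)
Compute 5 ^ 3 = 125
125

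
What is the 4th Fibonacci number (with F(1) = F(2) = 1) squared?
The 4th Fibonacci number (with F(1) = F(2) = 1): 1, 1, 2, 3 → 3
Compute 3² = 3 × 3 = 9
9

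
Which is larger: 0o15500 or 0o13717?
Convert 0o15500 (octal) → 1×4096 + 5×512 + 5×64 = 6976 (decimal)
Convert 0o13717 (octal) → 1×4096 + 3×512 + 7×64 + 1×8 + 7 = 6095 (decimal)
Compare 6976 vs 6095: larger = 6976
6976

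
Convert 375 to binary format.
Convert 375 (decimal) → 375 = 256 + 64 + 32 + 16 + 4 + 2 + 1 → 0b101110111 (binary)
0b101110111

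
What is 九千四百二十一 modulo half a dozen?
Convert 九千四百二十一 (Chinese numeral) → 9×1000 + 4×100 + 2×10 + 1 = 9421 (decimal)
Convert half a dozen (colloquial) → 6 (decimal)
Compute 9421 mod 6 = 1
1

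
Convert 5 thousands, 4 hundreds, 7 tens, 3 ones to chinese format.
Convert 5 thousands, 4 hundreds, 7 tens, 3 ones (place-value notation) → 5×1000 + 4×100 + 7×10 + 3 = 5473 (decimal)
Convert 5473 (decimal) → 5473 = 5×1000 + 4×100 + 7×10 + 3 → 五千四百七十三 (Chinese numeral)
五千四百七十三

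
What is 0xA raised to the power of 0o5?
Convert 0xA (hexadecimal) → 10 (decimal)
Convert 0o5 (octal) → 5 (decimal)
Compute 10 ^ 5 = 100000
100000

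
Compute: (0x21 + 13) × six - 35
Convert 0x21 (hexadecimal) → 2×16 + 1 = 33 (decimal)
Convert six (English words) → 6 (decimal)
Expression in decimal: (33 + 13) × 6 - 35
Parentheses first: 33 + 13 = 46
Multiply: 46 × 6 = 276
Subtract: 276 - 35 = 241
241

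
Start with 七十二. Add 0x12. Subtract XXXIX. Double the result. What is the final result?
Convert 七十二 (Chinese numeral) → 7×10 + 2 = 72 (decimal)
Start: 72
Convert 0x12 (hexadecimal) → 1×16 + 2 = 18 (decimal)
72 + 18 = 90
Convert XXXIX (Roman numeral) → 10 + 10 + 10 + 9 = 39 (decimal)
90 - 39 = 51
51 × 2 = 102
102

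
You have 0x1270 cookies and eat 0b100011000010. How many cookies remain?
Convert 0x1270 (hexadecimal) → 1×4096 + 2×256 + 7×16 = 4720 (decimal)
Convert 0b100011000010 (binary) → 2048 + 128 + 64 + 2 = 2242 (decimal)
Compute 4720 - 2242 = 2478
2478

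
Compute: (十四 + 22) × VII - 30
Convert 十四 (Chinese numeral) → 1×10 + 4 = 14 (decimal)
Convert VII (Roman numeral) → 5 + 1 + 1 = 7 (decimal)
Expression in decimal: (14 + 22) × 7 - 30
Parentheses first: 14 + 22 = 36
Multiply: 36 × 7 = 252
Subtract: 252 - 30 = 222
222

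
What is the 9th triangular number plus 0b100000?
The 9th triangular number = 9×10/2 = 45
Convert 0b100000 (binary) → 32 (decimal)
Compute 45 + 32 = 77
77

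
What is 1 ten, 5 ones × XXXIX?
Convert 1 ten, 5 ones (place-value notation) → 1×10 + 5 = 15 (decimal)
Convert XXXIX (Roman numeral) → 10 + 10 + 10 + 9 = 39 (decimal)
Compute 15 × 39 = 585
585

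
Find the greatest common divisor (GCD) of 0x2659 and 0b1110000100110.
Convert 0x2659 (hexadecimal) → 2×4096 + 6×256 + 5×16 + 9 = 9817 (decimal)
Convert 0b1110000100110 (binary) → 4096 + 2048 + 1024 + 32 + 4 + 2 = 7206 (decimal)
Compute gcd(9817, 7206) = 1
1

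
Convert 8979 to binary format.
Convert 8979 (decimal) → 8979 = 8192 + 512 + 256 + 16 + 2 + 1 → 0b10001100010011 (binary)
0b10001100010011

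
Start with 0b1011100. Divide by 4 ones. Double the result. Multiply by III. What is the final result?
Convert 0b1011100 (binary) → 64 + 16 + 8 + 4 = 92 (decimal)
Start: 92
Convert 4 ones (place-value notation) → 4 (decimal)
92 ÷ 4 = 23
23 × 2 = 46
Convert III (Roman numeral) → 1 + 1 + 1 = 3 (decimal)
46 × 3 = 138
138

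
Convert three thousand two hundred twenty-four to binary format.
Convert three thousand two hundred twenty-four (English words) → 3×1000 + 2×100 + 24 = 3224 (decimal)
Convert 3224 (decimal) → 3224 = 2048 + 1024 + 128 + 16 + 8 → 0b110010011000 (binary)
0b110010011000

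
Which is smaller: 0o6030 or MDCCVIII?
Convert 0o6030 (octal) → 6×512 + 3×8 = 3096 (decimal)
Convert MDCCVIII (Roman numeral) → 1000 + 500 + 100 + 100 + 5 + 1 + 1 + 1 = 1708 (decimal)
Compare 3096 vs 1708: smaller = 1708
1708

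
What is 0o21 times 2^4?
Convert 0o21 (octal) → 2×8 + 1 = 17 (decimal)
Convert 2^4 (power) → 16 (decimal)
Compute 17 × 16 = 272
272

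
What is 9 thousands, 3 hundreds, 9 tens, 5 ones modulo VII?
Convert 9 thousands, 3 hundreds, 9 tens, 5 ones (place-value notation) → 9×1000 + 3×100 + 9×10 + 5 = 9395 (decimal)
Convert VII (Roman numeral) → 5 + 1 + 1 = 7 (decimal)
Compute 9395 mod 7 = 1
1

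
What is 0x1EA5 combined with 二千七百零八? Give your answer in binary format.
Convert 0x1EA5 (hexadecimal) → 1×4096 + 14×256 + 10×16 + 5 = 7845 (decimal)
Convert 二千七百零八 (Chinese numeral) → 2×1000 + 7×100 + 8 = 2708 (decimal)
Compute 7845 + 2708 = 10553
Convert 10553 (decimal) → 10553 = 8192 + 2048 + 256 + 32 + 16 + 8 + 1 → 0b10100100111001 (binary)
0b10100100111001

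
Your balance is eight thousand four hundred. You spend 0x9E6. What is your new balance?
Convert eight thousand four hundred (English words) → 8×1000 + 4×100 = 8400 (decimal)
Convert 0x9E6 (hexadecimal) → 9×256 + 14×16 + 6 = 2534 (decimal)
Compute 8400 - 2534 = 5866
5866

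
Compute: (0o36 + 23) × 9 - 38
Convert 0o36 (octal) → 3×8 + 6 = 30 (decimal)
Expression in decimal: (30 + 23) × 9 - 38
Parentheses first: 30 + 23 = 53
Multiply: 53 × 9 = 477
Subtract: 477 - 38 = 439
439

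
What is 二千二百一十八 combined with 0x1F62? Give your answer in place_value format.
Convert 二千二百一十八 (Chinese numeral) → 2×1000 + 2×100 + 1×10 + 8 = 2218 (decimal)
Convert 0x1F62 (hexadecimal) → 1×4096 + 15×256 + 6×16 + 2 = 8034 (decimal)
Compute 2218 + 8034 = 10252
Convert 10252 (decimal) → 10252 = 10×1000 + 2×100 + 5×10 + 2 → 10 thousands, 2 hundreds, 5 tens, 2 ones (place-value notation)
10 thousands, 2 hundreds, 5 tens, 2 ones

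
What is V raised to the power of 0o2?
Convert V (Roman numeral) → 5 (decimal)
Convert 0o2 (octal) → 2 (decimal)
Compute 5 ^ 2 = 25
25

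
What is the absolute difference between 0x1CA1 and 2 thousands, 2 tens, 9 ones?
Convert 0x1CA1 (hexadecimal) → 1×4096 + 12×256 + 10×16 + 1 = 7329 (decimal)
Convert 2 thousands, 2 tens, 9 ones (place-value notation) → 2×1000 + 2×10 + 9 = 2029 (decimal)
Compute |7329 - 2029| = 5300
5300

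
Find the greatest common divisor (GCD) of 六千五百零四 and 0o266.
Convert 六千五百零四 (Chinese numeral) → 6×1000 + 5×100 + 4 = 6504 (decimal)
Convert 0o266 (octal) → 2×64 + 6×8 + 6 = 182 (decimal)
Compute gcd(6504, 182) = 2
2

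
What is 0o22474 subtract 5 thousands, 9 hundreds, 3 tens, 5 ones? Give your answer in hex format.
Convert 0o22474 (octal) → 2×4096 + 2×512 + 4×64 + 7×8 + 4 = 9532 (decimal)
Convert 5 thousands, 9 hundreds, 3 tens, 5 ones (place-value notation) → 5×1000 + 9×100 + 3×10 + 5 = 5935 (decimal)
Compute 9532 - 5935 = 3597
Convert 3597 (decimal) → 3597 = 14×256 + 13 → 0xE0D (hexadecimal)
0xE0D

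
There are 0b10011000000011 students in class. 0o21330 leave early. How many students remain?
Convert 0b10011000000011 (binary) → 8192 + 1024 + 512 + 2 + 1 = 9731 (decimal)
Convert 0o21330 (octal) → 2×4096 + 1×512 + 3×64 + 3×8 = 8920 (decimal)
Compute 9731 - 8920 = 811
811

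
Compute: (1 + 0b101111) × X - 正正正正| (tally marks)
Convert 0b101111 (binary) → 32 + 8 + 4 + 2 + 1 = 47 (decimal)
Convert X (Roman numeral) → 10 (decimal)
Convert 正正正正| (tally marks) → 5 + 5 + 5 + 5 + 1 = 21 (decimal)
Expression in decimal: (1 + 47) × 10 - 21
Parentheses first: 1 + 47 = 48
Multiply: 48 × 10 = 480
Subtract: 480 - 21 = 459
459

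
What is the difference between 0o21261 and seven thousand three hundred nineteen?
Convert 0o21261 (octal) → 2×4096 + 1×512 + 2×64 + 6×8 + 1 = 8881 (decimal)
Convert seven thousand three hundred nineteen (English words) → 7×1000 + 3×100 + 19 = 7319 (decimal)
Difference: |8881 - 7319| = 1562
1562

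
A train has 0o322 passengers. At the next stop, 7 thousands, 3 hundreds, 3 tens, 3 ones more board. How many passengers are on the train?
Convert 0o322 (octal) → 3×64 + 2×8 + 2 = 210 (decimal)
Convert 7 thousands, 3 hundreds, 3 tens, 3 ones (place-value notation) → 7×1000 + 3×100 + 3×10 + 3 = 7333 (decimal)
Compute 210 + 7333 = 7543
7543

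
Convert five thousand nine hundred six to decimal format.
Convert five thousand nine hundred six (English words) → 5×1000 + 9×100 + 6 = 5906 (decimal)
5906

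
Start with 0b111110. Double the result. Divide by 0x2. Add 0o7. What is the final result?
Convert 0b111110 (binary) → 32 + 16 + 8 + 4 + 2 = 62 (decimal)
Start: 62
62 × 2 = 124
Convert 0x2 (hexadecimal) → 2 (decimal)
124 ÷ 2 = 62
Convert 0o7 (octal) → 7 (decimal)
62 + 7 = 69
69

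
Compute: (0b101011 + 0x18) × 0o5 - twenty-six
Convert 0b101011 (binary) → 32 + 8 + 2 + 1 = 43 (decimal)
Convert 0x18 (hexadecimal) → 1×16 + 8 = 24 (decimal)
Convert 0o5 (octal) → 5 (decimal)
Convert twenty-six (English words) → 26 (decimal)
Expression in decimal: (43 + 24) × 5 - 26
Parentheses first: 43 + 24 = 67
Multiply: 67 × 5 = 335
Subtract: 335 - 26 = 309
309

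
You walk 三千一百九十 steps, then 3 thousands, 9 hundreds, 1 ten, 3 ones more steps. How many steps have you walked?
Convert 三千一百九十 (Chinese numeral) → 3×1000 + 1×100 + 9×10 = 3190 (decimal)
Convert 3 thousands, 9 hundreds, 1 ten, 3 ones (place-value notation) → 3×1000 + 9×100 + 1×10 + 3 = 3913 (decimal)
Compute 3190 + 3913 = 7103
7103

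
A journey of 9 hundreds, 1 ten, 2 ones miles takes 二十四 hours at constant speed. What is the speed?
Convert 9 hundreds, 1 ten, 2 ones (place-value notation) → 9×100 + 1×10 + 2 = 912 (decimal)
Convert 二十四 (Chinese numeral) → 2×10 + 4 = 24 (decimal)
Compute 912 ÷ 24 = 38
38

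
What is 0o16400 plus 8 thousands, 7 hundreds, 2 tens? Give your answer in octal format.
Convert 0o16400 (octal) → 1×4096 + 6×512 + 4×64 = 7424 (decimal)
Convert 8 thousands, 7 hundreds, 2 tens (place-value notation) → 8×1000 + 7×100 + 2×10 = 8720 (decimal)
Compute 7424 + 8720 = 16144
Convert 16144 (decimal) → 16144 = 3×4096 + 7×512 + 4×64 + 2×8 → 0o37420 (octal)
0o37420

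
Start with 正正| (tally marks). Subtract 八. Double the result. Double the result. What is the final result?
Convert 正正| (tally marks) → 5 + 5 + 1 = 11 (decimal)
Start: 11
Convert 八 (Chinese numeral) → 8 (decimal)
11 - 8 = 3
3 × 2 = 6
6 × 2 = 12
12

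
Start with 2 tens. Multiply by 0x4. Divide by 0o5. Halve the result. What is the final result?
Convert 2 tens (place-value notation) → 2×10 = 20 (decimal)
Start: 20
Convert 0x4 (hexadecimal) → 4 (decimal)
20 × 4 = 80
Convert 0o5 (octal) → 5 (decimal)
80 ÷ 5 = 16
16 ÷ 2 = 8
8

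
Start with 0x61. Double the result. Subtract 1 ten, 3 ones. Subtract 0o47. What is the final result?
Convert 0x61 (hexadecimal) → 6×16 + 1 = 97 (decimal)
Start: 97
97 × 2 = 194
Convert 1 ten, 3 ones (place-value notation) → 1×10 + 3 = 13 (decimal)
194 - 13 = 181
Convert 0o47 (octal) → 4×8 + 7 = 39 (decimal)
181 - 39 = 142
142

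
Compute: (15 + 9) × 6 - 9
Parentheses first: 15 + 9 = 24
Multiply: 24 × 6 = 144
Subtract: 144 - 9 = 135
135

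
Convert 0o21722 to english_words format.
Convert 0o21722 (octal) → 2×4096 + 1×512 + 7×64 + 2×8 + 2 = 9170 (decimal)
Convert 9170 (decimal) → 9170 = 9×1000 + 1×100 + 70 → nine thousand one hundred seventy (English words)
nine thousand one hundred seventy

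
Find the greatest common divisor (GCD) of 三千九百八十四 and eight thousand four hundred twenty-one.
Convert 三千九百八十四 (Chinese numeral) → 3×1000 + 9×100 + 8×10 + 4 = 3984 (decimal)
Convert eight thousand four hundred twenty-one (English words) → 8×1000 + 4×100 + 21 = 8421 (decimal)
Compute gcd(3984, 8421) = 3
3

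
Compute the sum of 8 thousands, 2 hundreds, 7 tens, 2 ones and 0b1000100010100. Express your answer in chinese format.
Convert 8 thousands, 2 hundreds, 7 tens, 2 ones (place-value notation) → 8×1000 + 2×100 + 7×10 + 2 = 8272 (decimal)
Convert 0b1000100010100 (binary) → 4096 + 256 + 16 + 4 = 4372 (decimal)
Compute 8272 + 4372 = 12644
Convert 12644 (decimal) → 12644 = 1×10000 + 2×1000 + 6×100 + 4×10 + 4 → 一万二千六百四十四 (Chinese numeral)
一万二千六百四十四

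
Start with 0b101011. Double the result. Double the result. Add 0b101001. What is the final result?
Convert 0b101011 (binary) → 32 + 8 + 2 + 1 = 43 (decimal)
Start: 43
43 × 2 = 86
86 × 2 = 172
Convert 0b101001 (binary) → 32 + 8 + 1 = 41 (decimal)
172 + 41 = 213
213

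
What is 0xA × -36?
Convert 0xA (hexadecimal) → 10 (decimal)
Compute 10 × -36 = -360
-360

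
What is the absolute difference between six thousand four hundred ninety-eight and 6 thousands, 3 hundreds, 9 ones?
Convert six thousand four hundred ninety-eight (English words) → 6×1000 + 4×100 + 98 = 6498 (decimal)
Convert 6 thousands, 3 hundreds, 9 ones (place-value notation) → 6×1000 + 3×100 + 9 = 6309 (decimal)
Compute |6498 - 6309| = 189
189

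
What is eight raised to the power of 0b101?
Convert eight (English words) → 8 (decimal)
Convert 0b101 (binary) → 4 + 1 = 5 (decimal)
Compute 8 ^ 5 = 32768
32768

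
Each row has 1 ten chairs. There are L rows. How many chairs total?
Convert 1 ten (place-value notation) → 1×10 = 10 (decimal)
Convert L (Roman numeral) → 50 (decimal)
Compute 10 × 50 = 500
500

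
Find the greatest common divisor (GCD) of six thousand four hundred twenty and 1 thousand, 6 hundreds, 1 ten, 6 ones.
Convert six thousand four hundred twenty (English words) → 6×1000 + 4×100 + 20 = 6420 (decimal)
Convert 1 thousand, 6 hundreds, 1 ten, 6 ones (place-value notation) → 1×1000 + 6×100 + 1×10 + 6 = 1616 (decimal)
Compute gcd(6420, 1616) = 4
4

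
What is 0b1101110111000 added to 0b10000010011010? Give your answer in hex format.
Convert 0b1101110111000 (binary) → 4096 + 2048 + 512 + 256 + 128 + 32 + 16 + 8 = 7096 (decimal)
Convert 0b10000010011010 (binary) → 8192 + 128 + 16 + 8 + 2 = 8346 (decimal)
Compute 7096 + 8346 = 15442
Convert 15442 (decimal) → 15442 = 3×4096 + 12×256 + 5×16 + 2 → 0x3C52 (hexadecimal)
0x3C52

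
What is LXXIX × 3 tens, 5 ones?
Convert LXXIX (Roman numeral) → 50 + 10 + 10 + 9 = 79 (decimal)
Convert 3 tens, 5 ones (place-value notation) → 3×10 + 5 = 35 (decimal)
Compute 79 × 35 = 2765
2765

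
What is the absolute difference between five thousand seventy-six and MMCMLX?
Convert five thousand seventy-six (English words) → 5×1000 + 76 = 5076 (decimal)
Convert MMCMLX (Roman numeral) → 1000 + 1000 + 900 + 50 + 10 = 2960 (decimal)
Compute |5076 - 2960| = 2116
2116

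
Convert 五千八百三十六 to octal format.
Convert 五千八百三十六 (Chinese numeral) → 5×1000 + 8×100 + 3×10 + 6 = 5836 (decimal)
Convert 5836 (decimal) → 5836 = 1×4096 + 3×512 + 3×64 + 1×8 + 4 → 0o13314 (octal)
0o13314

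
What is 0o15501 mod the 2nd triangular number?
Convert 0o15501 (octal) → 1×4096 + 5×512 + 5×64 + 1 = 6977 (decimal)
Convert the 2nd triangular number (triangular index) → 2×3/2 = 3 (decimal)
Compute 6977 mod 3 = 2
2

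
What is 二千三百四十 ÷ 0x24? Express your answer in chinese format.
Convert 二千三百四十 (Chinese numeral) → 2×1000 + 3×100 + 4×10 = 2340 (decimal)
Convert 0x24 (hexadecimal) → 2×16 + 4 = 36 (decimal)
Compute 2340 ÷ 36 = 65
Convert 65 (decimal) → 65 = 6×10 + 5 → 六十五 (Chinese numeral)
六十五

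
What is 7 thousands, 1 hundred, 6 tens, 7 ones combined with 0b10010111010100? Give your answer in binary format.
Convert 7 thousands, 1 hundred, 6 tens, 7 ones (place-value notation) → 7×1000 + 1×100 + 6×10 + 7 = 7167 (decimal)
Convert 0b10010111010100 (binary) → 8192 + 1024 + 256 + 128 + 64 + 16 + 4 = 9684 (decimal)
Compute 7167 + 9684 = 16851
Convert 16851 (decimal) → 16851 = 16384 + 256 + 128 + 64 + 16 + 2 + 1 → 0b100000111010011 (binary)
0b100000111010011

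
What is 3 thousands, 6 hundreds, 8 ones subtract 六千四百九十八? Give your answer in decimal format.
Convert 3 thousands, 6 hundreds, 8 ones (place-value notation) → 3×1000 + 6×100 + 8 = 3608 (decimal)
Convert 六千四百九十八 (Chinese numeral) → 6×1000 + 4×100 + 9×10 + 8 = 6498 (decimal)
Compute 3608 - 6498 = -2890
-2890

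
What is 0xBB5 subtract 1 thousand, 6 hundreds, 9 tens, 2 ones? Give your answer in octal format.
Convert 0xBB5 (hexadecimal) → 11×256 + 11×16 + 5 = 2997 (decimal)
Convert 1 thousand, 6 hundreds, 9 tens, 2 ones (place-value notation) → 1×1000 + 6×100 + 9×10 + 2 = 1692 (decimal)
Compute 2997 - 1692 = 1305
Convert 1305 (decimal) → 1305 = 2×512 + 4×64 + 3×8 + 1 → 0o2431 (octal)
0o2431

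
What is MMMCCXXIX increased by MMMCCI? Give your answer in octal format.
Convert MMMCCXXIX (Roman numeral) → 1000 + 1000 + 1000 + 100 + 100 + 10 + 10 + 9 = 3229 (decimal)
Convert MMMCCI (Roman numeral) → 1000 + 1000 + 1000 + 100 + 100 + 1 = 3201 (decimal)
Compute 3229 + 3201 = 6430
Convert 6430 (decimal) → 6430 = 1×4096 + 4×512 + 4×64 + 3×8 + 6 → 0o14436 (octal)
0o14436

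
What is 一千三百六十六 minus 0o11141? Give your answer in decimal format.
Convert 一千三百六十六 (Chinese numeral) → 1×1000 + 3×100 + 6×10 + 6 = 1366 (decimal)
Convert 0o11141 (octal) → 1×4096 + 1×512 + 1×64 + 4×8 + 1 = 4705 (decimal)
Compute 1366 - 4705 = -3339
-3339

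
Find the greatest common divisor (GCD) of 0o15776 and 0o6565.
Convert 0o15776 (octal) → 1×4096 + 5×512 + 7×64 + 7×8 + 6 = 7166 (decimal)
Convert 0o6565 (octal) → 6×512 + 5×64 + 6×8 + 5 = 3445 (decimal)
Compute gcd(7166, 3445) = 1
1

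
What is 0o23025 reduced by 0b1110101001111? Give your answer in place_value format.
Convert 0o23025 (octal) → 2×4096 + 3×512 + 2×8 + 5 = 9749 (decimal)
Convert 0b1110101001111 (binary) → 4096 + 2048 + 1024 + 256 + 64 + 8 + 4 + 2 + 1 = 7503 (decimal)
Compute 9749 - 7503 = 2246
Convert 2246 (decimal) → 2246 = 2×1000 + 2×100 + 4×10 + 6 → 2 thousands, 2 hundreds, 4 tens, 6 ones (place-value notation)
2 thousands, 2 hundreds, 4 tens, 6 ones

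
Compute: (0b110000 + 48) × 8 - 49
Convert 0b110000 (binary) → 32 + 16 = 48 (decimal)
Expression in decimal: (48 + 48) × 8 - 49
Parentheses first: 48 + 48 = 96
Multiply: 96 × 8 = 768
Subtract: 768 - 49 = 719
719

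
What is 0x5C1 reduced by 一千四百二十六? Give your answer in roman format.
Convert 0x5C1 (hexadecimal) → 5×256 + 12×16 + 1 = 1473 (decimal)
Convert 一千四百二十六 (Chinese numeral) → 1×1000 + 4×100 + 2×10 + 6 = 1426 (decimal)
Compute 1473 - 1426 = 47
Convert 47 (decimal) → 47 = 40 + 5 + 1 + 1 → XLVII (Roman numeral)
XLVII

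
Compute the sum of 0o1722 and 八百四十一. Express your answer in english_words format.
Convert 0o1722 (octal) → 1×512 + 7×64 + 2×8 + 2 = 978 (decimal)
Convert 八百四十一 (Chinese numeral) → 8×100 + 4×10 + 1 = 841 (decimal)
Compute 978 + 841 = 1819
Convert 1819 (decimal) → 1819 = 1×1000 + 8×100 + 19 → one thousand eight hundred nineteen (English words)
one thousand eight hundred nineteen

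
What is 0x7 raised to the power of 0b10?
Convert 0x7 (hexadecimal) → 7 (decimal)
Convert 0b10 (binary) → 2 (decimal)
Compute 7 ^ 2 = 49
49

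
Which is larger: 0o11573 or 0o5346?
Convert 0o11573 (octal) → 1×4096 + 1×512 + 5×64 + 7×8 + 3 = 4987 (decimal)
Convert 0o5346 (octal) → 5×512 + 3×64 + 4×8 + 6 = 2790 (decimal)
Compare 4987 vs 2790: larger = 4987
4987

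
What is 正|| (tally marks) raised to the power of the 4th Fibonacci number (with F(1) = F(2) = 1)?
Convert 正|| (tally marks) → 5 + 2 = 7 (decimal)
Convert the 4th Fibonacci number (with F(1) = F(2) = 1) (Fibonacci index) → 1, 1, 2, 3 → 3 (decimal)
Compute 7 ^ 3 = 343
343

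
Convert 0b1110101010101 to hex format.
Convert 0b1110101010101 (binary) → 4096 + 2048 + 1024 + 256 + 64 + 16 + 4 + 1 = 7509 (decimal)
Convert 7509 (decimal) → 7509 = 1×4096 + 13×256 + 5×16 + 5 → 0x1D55 (hexadecimal)
0x1D55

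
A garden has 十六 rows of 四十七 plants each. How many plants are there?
Convert 四十七 (Chinese numeral) → 4×10 + 7 = 47 (decimal)
Convert 十六 (Chinese numeral) → 1×10 + 6 = 16 (decimal)
Compute 47 × 16 = 752
752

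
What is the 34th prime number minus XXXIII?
The 34th prime number = 139
Convert XXXIII (Roman numeral) → 10 + 10 + 10 + 1 + 1 + 1 = 33 (decimal)
Compute 139 - 33 = 106
106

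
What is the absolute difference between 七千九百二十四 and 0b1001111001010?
Convert 七千九百二十四 (Chinese numeral) → 7×1000 + 9×100 + 2×10 + 4 = 7924 (decimal)
Convert 0b1001111001010 (binary) → 4096 + 512 + 256 + 128 + 64 + 8 + 2 = 5066 (decimal)
Compute |7924 - 5066| = 2858
2858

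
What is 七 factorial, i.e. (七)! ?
Convert 七 (Chinese numeral) → 7 (decimal)
Compute 7! = 5040
5040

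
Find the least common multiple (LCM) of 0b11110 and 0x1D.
Convert 0b11110 (binary) → 16 + 8 + 4 + 2 = 30 (decimal)
Convert 0x1D (hexadecimal) → 1×16 + 13 = 29 (decimal)
Compute lcm(30, 29) = 870
870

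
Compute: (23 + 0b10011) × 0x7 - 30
Convert 0b10011 (binary) → 16 + 2 + 1 = 19 (decimal)
Convert 0x7 (hexadecimal) → 7 (decimal)
Expression in decimal: (23 + 19) × 7 - 30
Parentheses first: 23 + 19 = 42
Multiply: 42 × 7 = 294
Subtract: 294 - 30 = 264
264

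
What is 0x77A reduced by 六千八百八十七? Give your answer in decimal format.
Convert 0x77A (hexadecimal) → 7×256 + 7×16 + 10 = 1914 (decimal)
Convert 六千八百八十七 (Chinese numeral) → 6×1000 + 8×100 + 8×10 + 7 = 6887 (decimal)
Compute 1914 - 6887 = -4973
-4973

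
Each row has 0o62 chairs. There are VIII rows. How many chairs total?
Convert 0o62 (octal) → 6×8 + 2 = 50 (decimal)
Convert VIII (Roman numeral) → 5 + 1 + 1 + 1 = 8 (decimal)
Compute 50 × 8 = 400
400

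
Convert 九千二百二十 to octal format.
Convert 九千二百二十 (Chinese numeral) → 9×1000 + 2×100 + 2×10 = 9220 (decimal)
Convert 9220 (decimal) → 9220 = 2×4096 + 2×512 + 4 → 0o22004 (octal)
0o22004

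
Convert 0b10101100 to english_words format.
Convert 0b10101100 (binary) → 128 + 32 + 8 + 4 = 172 (decimal)
Convert 172 (decimal) → 172 = 1×100 + 72 → one hundred seventy-two (English words)
one hundred seventy-two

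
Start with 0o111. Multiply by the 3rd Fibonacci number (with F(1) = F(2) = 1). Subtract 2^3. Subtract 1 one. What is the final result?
Convert 0o111 (octal) → 1×64 + 1×8 + 1 = 73 (decimal)
Start: 73
Convert the 3rd Fibonacci number (with F(1) = F(2) = 1) (Fibonacci index) → 1, 1, 2 → 2 (decimal)
73 × 2 = 146
Convert 2^3 (power) → 8 (decimal)
146 - 8 = 138
Convert 1 one (place-value notation) → 1 (decimal)
138 - 1 = 137
137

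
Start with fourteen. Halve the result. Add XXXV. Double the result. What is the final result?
Convert fourteen (English words) → 14 (decimal)
Start: 14
14 ÷ 2 = 7
Convert XXXV (Roman numeral) → 10 + 10 + 10 + 5 = 35 (decimal)
7 + 35 = 42
42 × 2 = 84
84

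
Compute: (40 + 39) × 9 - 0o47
Convert 0o47 (octal) → 4×8 + 7 = 39 (decimal)
Expression in decimal: (40 + 39) × 9 - 39
Parentheses first: 40 + 39 = 79
Multiply: 79 × 9 = 711
Subtract: 711 - 39 = 672
672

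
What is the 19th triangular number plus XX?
The 19th triangular number = 19×20/2 = 190
Convert XX (Roman numeral) → 10 + 10 = 20 (decimal)
Compute 190 + 20 = 210
210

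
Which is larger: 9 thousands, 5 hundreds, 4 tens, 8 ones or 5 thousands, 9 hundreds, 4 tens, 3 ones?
Convert 9 thousands, 5 hundreds, 4 tens, 8 ones (place-value notation) → 9×1000 + 5×100 + 4×10 + 8 = 9548 (decimal)
Convert 5 thousands, 9 hundreds, 4 tens, 3 ones (place-value notation) → 5×1000 + 9×100 + 4×10 + 3 = 5943 (decimal)
Compare 9548 vs 5943: larger = 9548
9548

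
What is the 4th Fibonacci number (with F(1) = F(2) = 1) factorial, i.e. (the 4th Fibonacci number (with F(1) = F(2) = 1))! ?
Convert the 4th Fibonacci number (with F(1) = F(2) = 1) (Fibonacci index) → 1, 1, 2, 3 → 3 (decimal)
Compute 3! = 6
6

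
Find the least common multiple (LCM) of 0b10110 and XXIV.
Convert 0b10110 (binary) → 16 + 4 + 2 = 22 (decimal)
Convert XXIV (Roman numeral) → 10 + 10 + 4 = 24 (decimal)
Compute lcm(22, 24) = 264
264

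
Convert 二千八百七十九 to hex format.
Convert 二千八百七十九 (Chinese numeral) → 2×1000 + 8×100 + 7×10 + 9 = 2879 (decimal)
Convert 2879 (decimal) → 2879 = 11×256 + 3×16 + 15 → 0xB3F (hexadecimal)
0xB3F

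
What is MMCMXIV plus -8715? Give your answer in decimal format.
Convert MMCMXIV (Roman numeral) → 1000 + 1000 + 900 + 10 + 4 = 2914 (decimal)
Compute 2914 + -8715 = -5801
-5801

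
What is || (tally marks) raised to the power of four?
Convert || (tally marks) → 2 (decimal)
Convert four (English words) → 4 (decimal)
Compute 2 ^ 4 = 16
16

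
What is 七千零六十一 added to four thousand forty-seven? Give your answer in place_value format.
Convert 七千零六十一 (Chinese numeral) → 7×1000 + 6×10 + 1 = 7061 (decimal)
Convert four thousand forty-seven (English words) → 4×1000 + 47 = 4047 (decimal)
Compute 7061 + 4047 = 11108
Convert 11108 (decimal) → 11108 = 11×1000 + 1×100 + 8 → 11 thousands, 1 hundred, 8 ones (place-value notation)
11 thousands, 1 hundred, 8 ones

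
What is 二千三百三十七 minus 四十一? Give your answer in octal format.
Convert 二千三百三十七 (Chinese numeral) → 2×1000 + 3×100 + 3×10 + 7 = 2337 (decimal)
Convert 四十一 (Chinese numeral) → 4×10 + 1 = 41 (decimal)
Compute 2337 - 41 = 2296
Convert 2296 (decimal) → 2296 = 4×512 + 3×64 + 7×8 → 0o4370 (octal)
0o4370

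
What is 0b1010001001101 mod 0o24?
Convert 0b1010001001101 (binary) → 4096 + 1024 + 64 + 8 + 4 + 1 = 5197 (decimal)
Convert 0o24 (octal) → 2×8 + 4 = 20 (decimal)
Compute 5197 mod 20 = 17
17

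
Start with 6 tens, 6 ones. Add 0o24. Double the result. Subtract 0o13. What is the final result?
Convert 6 tens, 6 ones (place-value notation) → 6×10 + 6 = 66 (decimal)
Start: 66
Convert 0o24 (octal) → 2×8 + 4 = 20 (decimal)
66 + 20 = 86
86 × 2 = 172
Convert 0o13 (octal) → 1×8 + 3 = 11 (decimal)
172 - 11 = 161
161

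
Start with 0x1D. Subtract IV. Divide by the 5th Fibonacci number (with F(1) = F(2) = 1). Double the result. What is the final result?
Convert 0x1D (hexadecimal) → 1×16 + 13 = 29 (decimal)
Start: 29
Convert IV (Roman numeral) → 4 (decimal)
29 - 4 = 25
Convert the 5th Fibonacci number (with F(1) = F(2) = 1) (Fibonacci index) → 1, 1, 2, 3, 5 → 5 (decimal)
25 ÷ 5 = 5
5 × 2 = 10
10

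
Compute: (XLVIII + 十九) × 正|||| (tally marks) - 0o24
Convert XLVIII (Roman numeral) → 40 + 5 + 1 + 1 + 1 = 48 (decimal)
Convert 十九 (Chinese numeral) → 1×10 + 9 = 19 (decimal)
Convert 正|||| (tally marks) → 5 + 4 = 9 (decimal)
Convert 0o24 (octal) → 2×8 + 4 = 20 (decimal)
Expression in decimal: (48 + 19) × 9 - 20
Parentheses first: 48 + 19 = 67
Multiply: 67 × 9 = 603
Subtract: 603 - 20 = 583
583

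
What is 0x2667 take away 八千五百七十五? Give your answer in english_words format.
Convert 0x2667 (hexadecimal) → 2×4096 + 6×256 + 6×16 + 7 = 9831 (decimal)
Convert 八千五百七十五 (Chinese numeral) → 8×1000 + 5×100 + 7×10 + 5 = 8575 (decimal)
Compute 9831 - 8575 = 1256
Convert 1256 (decimal) → 1256 = 1×1000 + 2×100 + 56 → one thousand two hundred fifty-six (English words)
one thousand two hundred fifty-six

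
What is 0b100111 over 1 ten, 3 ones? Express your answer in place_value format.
Convert 0b100111 (binary) → 32 + 4 + 2 + 1 = 39 (decimal)
Convert 1 ten, 3 ones (place-value notation) → 1×10 + 3 = 13 (decimal)
Compute 39 ÷ 13 = 3
Convert 3 (decimal) → 3 ones (place-value notation)
3 ones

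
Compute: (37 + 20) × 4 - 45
Parentheses first: 37 + 20 = 57
Multiply: 57 × 4 = 228
Subtract: 228 - 45 = 183
183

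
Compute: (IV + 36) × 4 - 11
Convert IV (Roman numeral) → 4 (decimal)
Expression in decimal: (4 + 36) × 4 - 11
Parentheses first: 4 + 36 = 40
Multiply: 40 × 4 = 160
Subtract: 160 - 11 = 149
149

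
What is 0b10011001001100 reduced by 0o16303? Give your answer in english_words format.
Convert 0b10011001001100 (binary) → 8192 + 1024 + 512 + 64 + 8 + 4 = 9804 (decimal)
Convert 0o16303 (octal) → 1×4096 + 6×512 + 3×64 + 3 = 7363 (decimal)
Compute 9804 - 7363 = 2441
Convert 2441 (decimal) → 2441 = 2×1000 + 4×100 + 41 → two thousand four hundred forty-one (English words)
two thousand four hundred forty-one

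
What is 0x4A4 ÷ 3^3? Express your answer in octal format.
Convert 0x4A4 (hexadecimal) → 4×256 + 10×16 + 4 = 1188 (decimal)
Convert 3^3 (power) → 27 (decimal)
Compute 1188 ÷ 27 = 44
Convert 44 (decimal) → 44 = 5×8 + 4 → 0o54 (octal)
0o54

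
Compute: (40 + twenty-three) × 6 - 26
Convert twenty-three (English words) → 23 (decimal)
Expression in decimal: (40 + 23) × 6 - 26
Parentheses first: 40 + 23 = 63
Multiply: 63 × 6 = 378
Subtract: 378 - 26 = 352
352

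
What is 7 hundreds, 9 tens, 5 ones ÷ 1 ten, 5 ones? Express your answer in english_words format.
Convert 7 hundreds, 9 tens, 5 ones (place-value notation) → 7×100 + 9×10 + 5 = 795 (decimal)
Convert 1 ten, 5 ones (place-value notation) → 1×10 + 5 = 15 (decimal)
Compute 795 ÷ 15 = 53
Convert 53 (decimal) → fifty-three (English words)
fifty-three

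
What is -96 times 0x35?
Convert 0x35 (hexadecimal) → 3×16 + 5 = 53 (decimal)
Compute -96 × 53 = -5088
-5088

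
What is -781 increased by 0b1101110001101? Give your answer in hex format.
Convert 0b1101110001101 (binary) → 4096 + 2048 + 512 + 256 + 128 + 8 + 4 + 1 = 7053 (decimal)
Compute -781 + 7053 = 6272
Convert 6272 (decimal) → 6272 = 1×4096 + 8×256 + 8×16 → 0x1880 (hexadecimal)
0x1880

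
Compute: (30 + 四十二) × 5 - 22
Convert 四十二 (Chinese numeral) → 4×10 + 2 = 42 (decimal)
Expression in decimal: (30 + 42) × 5 - 22
Parentheses first: 30 + 42 = 72
Multiply: 72 × 5 = 360
Subtract: 360 - 22 = 338
338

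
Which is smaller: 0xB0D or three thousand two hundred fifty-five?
Convert 0xB0D (hexadecimal) → 11×256 + 13 = 2829 (decimal)
Convert three thousand two hundred fifty-five (English words) → 3×1000 + 2×100 + 55 = 3255 (decimal)
Compare 2829 vs 3255: smaller = 2829
2829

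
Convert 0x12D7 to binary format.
Convert 0x12D7 (hexadecimal) → 1×4096 + 2×256 + 13×16 + 7 = 4823 (decimal)
Convert 4823 (decimal) → 4823 = 4096 + 512 + 128 + 64 + 16 + 4 + 2 + 1 → 0b1001011010111 (binary)
0b1001011010111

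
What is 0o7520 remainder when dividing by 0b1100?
Convert 0o7520 (octal) → 7×512 + 5×64 + 2×8 = 3920 (decimal)
Convert 0b1100 (binary) → 8 + 4 = 12 (decimal)
Compute 3920 mod 12 = 8
8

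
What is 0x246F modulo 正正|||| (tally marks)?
Convert 0x246F (hexadecimal) → 2×4096 + 4×256 + 6×16 + 15 = 9327 (decimal)
Convert 正正|||| (tally marks) → 5 + 5 + 4 = 14 (decimal)
Compute 9327 mod 14 = 3
3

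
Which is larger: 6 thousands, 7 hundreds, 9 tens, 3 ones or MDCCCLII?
Convert 6 thousands, 7 hundreds, 9 tens, 3 ones (place-value notation) → 6×1000 + 7×100 + 9×10 + 3 = 6793 (decimal)
Convert MDCCCLII (Roman numeral) → 1000 + 500 + 100 + 100 + 100 + 50 + 1 + 1 = 1852 (decimal)
Compare 6793 vs 1852: larger = 6793
6793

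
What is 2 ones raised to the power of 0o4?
Convert 2 ones (place-value notation) → 2 (decimal)
Convert 0o4 (octal) → 4 (decimal)
Compute 2 ^ 4 = 16
16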